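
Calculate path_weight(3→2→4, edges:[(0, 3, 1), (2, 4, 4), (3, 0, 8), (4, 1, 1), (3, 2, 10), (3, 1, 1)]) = 14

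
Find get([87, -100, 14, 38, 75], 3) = 38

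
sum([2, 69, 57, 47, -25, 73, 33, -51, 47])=2 + 69 + 57 + 47 + (-25) + 73 + 33 + (-51) + 47
= 252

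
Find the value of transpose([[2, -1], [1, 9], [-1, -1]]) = [[2, 1, -1], [-1, 9, -1]]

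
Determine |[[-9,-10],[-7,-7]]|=-7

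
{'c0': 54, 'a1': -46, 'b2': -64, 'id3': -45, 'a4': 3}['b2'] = -64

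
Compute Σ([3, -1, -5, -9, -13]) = 3 + (-1) + (-5) + (-9) + (-13)
= -25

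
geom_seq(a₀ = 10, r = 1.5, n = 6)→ a_0 = 10*1.5^0 = 10.0
a_1 = 10*1.5^1 = 15.0
a_2 = 10*1.5^2 = 22.5
...
= [10.0, 15.0, 22.5, 33.75, 50.625, 75.9375]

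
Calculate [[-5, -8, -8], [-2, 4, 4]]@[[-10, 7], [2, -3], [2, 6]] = C[0][0] = (-5)*(-10) + (-8)*(2) + (-8)*(2) = 18
C[0][1] = (-5)*(7) + (-8)*(-3) + (-8)*(6) = -59
C[1][0] = (-2)*(-10) + (4)*(2) + (4)*(2) = 36
C[1][1] = (-2)*(7) + (4)*(-3) + (4)*(6) = -2
= [[18, -59], [36, -2]]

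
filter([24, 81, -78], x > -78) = [24, 81]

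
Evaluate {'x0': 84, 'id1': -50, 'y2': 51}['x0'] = 84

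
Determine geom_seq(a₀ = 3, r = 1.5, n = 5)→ a_0 = 3*1.5^0 = 3.0
a_1 = 3*1.5^1 = 4.5
a_2 = 3*1.5^2 = 6.75
...
= [3.0, 4.5, 6.75, 10.125, 15.1875]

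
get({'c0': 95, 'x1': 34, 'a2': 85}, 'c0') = 95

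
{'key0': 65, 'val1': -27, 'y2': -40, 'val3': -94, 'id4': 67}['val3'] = -94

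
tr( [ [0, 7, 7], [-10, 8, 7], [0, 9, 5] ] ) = 13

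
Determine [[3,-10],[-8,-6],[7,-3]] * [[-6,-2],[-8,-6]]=C[0][0] = (3)*(-6) + (-10)*(-8) = 62
C[0][1] = (3)*(-2) + (-10)*(-6) = 54
C[1][0] = (-8)*(-6) + (-6)*(-8) = 96
C[1][1] = (-8)*(-2) + (-6)*(-6) = 52
C[2][0] = (7)*(-6) + (-3)*(-8) = -18
C[2][1] = (7)*(-2) + (-3)*(-6) = 4
= [[62, 54], [96, 52], [-18, 4]]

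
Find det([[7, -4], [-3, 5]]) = 23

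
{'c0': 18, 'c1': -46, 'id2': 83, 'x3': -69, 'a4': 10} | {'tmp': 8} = {'c0': 18, 'c1': -46, 'id2': 83, 'x3': -69, 'a4': 10, 'tmp': 8}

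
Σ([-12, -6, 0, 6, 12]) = 0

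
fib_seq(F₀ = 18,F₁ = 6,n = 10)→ [18, 6, 24, 30, 54, 84, 138, 222, 360, 582]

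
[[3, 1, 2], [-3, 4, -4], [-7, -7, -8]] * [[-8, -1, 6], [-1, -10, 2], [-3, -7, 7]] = [[-31, -27, 34], [32, -9, -38], [87, 133, -112]]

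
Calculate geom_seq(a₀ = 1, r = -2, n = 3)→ a_0 = 1*(-2)^0 = 1
a_1 = 1*(-2)^1 = -2
a_2 = 1*(-2)^2 = 4
= [1, -2, 4]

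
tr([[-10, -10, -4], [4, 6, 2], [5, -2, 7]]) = 3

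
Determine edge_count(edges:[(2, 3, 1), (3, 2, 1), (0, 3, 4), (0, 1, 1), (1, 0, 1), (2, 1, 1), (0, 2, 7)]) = 7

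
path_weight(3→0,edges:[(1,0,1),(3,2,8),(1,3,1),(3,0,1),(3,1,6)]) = 1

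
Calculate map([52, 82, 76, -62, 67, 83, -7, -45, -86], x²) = (52)²=2704, (82)²=6724, (76)²=5776, (-62)²=3844, (67)²=4489, (83)²=6889, (-7)²=49, (-45)²=2025, (-86)²=7396
= [2704, 6724, 5776, 3844, 4489, 6889, 49, 2025, 7396]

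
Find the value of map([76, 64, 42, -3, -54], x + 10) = [86, 74, 52, 7, -44]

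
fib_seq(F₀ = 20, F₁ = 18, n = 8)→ F_2 = F_1 + F_0 = 38
F_3 = F_2 + F_1 = 56
F_4 = F_3 + F_2 = 94
...
= [20, 18, 38, 56, 94, 150, 244, 394]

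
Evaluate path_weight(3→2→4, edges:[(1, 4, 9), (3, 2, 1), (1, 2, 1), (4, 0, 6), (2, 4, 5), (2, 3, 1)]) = w(3→2)=1 + w(2→4)=5
= 6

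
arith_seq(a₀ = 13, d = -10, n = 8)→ [13, 3, -7, -17, -27, -37, -47, -57]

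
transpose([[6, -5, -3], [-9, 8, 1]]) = [[6, -9], [-5, 8], [-3, 1]]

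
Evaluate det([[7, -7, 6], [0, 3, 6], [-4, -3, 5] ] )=471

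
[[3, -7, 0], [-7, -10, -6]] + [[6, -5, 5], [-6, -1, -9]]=[[9, -12, 5], [-13, -11, -15]]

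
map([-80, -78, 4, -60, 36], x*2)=-80*2=-160, -78*2=-156, 4*2=8, -60*2=-120, 36*2=72
= [-160, -156, 8, -120, 72]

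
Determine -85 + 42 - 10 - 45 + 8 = -90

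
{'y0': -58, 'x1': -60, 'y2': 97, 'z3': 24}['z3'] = 24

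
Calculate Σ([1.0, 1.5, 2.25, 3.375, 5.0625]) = 1.0 + 1.5 + 2.25 + 3.375 + 5.0625
= 13.1875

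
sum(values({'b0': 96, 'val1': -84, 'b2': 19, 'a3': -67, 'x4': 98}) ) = 96 + (-84) + 19 + (-67) + 98
= 62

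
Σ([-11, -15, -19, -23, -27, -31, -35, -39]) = (-11) + (-15) + (-19) + (-23) + (-27) + (-31) + (-35) + (-39)
= -200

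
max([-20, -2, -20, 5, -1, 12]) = 12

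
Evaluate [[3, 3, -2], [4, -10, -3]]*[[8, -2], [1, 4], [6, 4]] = C[0][0] = (3)*(8) + (3)*(1) + (-2)*(6) = 15
C[0][1] = (3)*(-2) + (3)*(4) + (-2)*(4) = -2
C[1][0] = (4)*(8) + (-10)*(1) + (-3)*(6) = 4
C[1][1] = (4)*(-2) + (-10)*(4) + (-3)*(4) = -60
= [[15, -2], [4, -60]]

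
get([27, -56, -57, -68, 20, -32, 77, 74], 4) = 20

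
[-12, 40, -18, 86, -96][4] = -96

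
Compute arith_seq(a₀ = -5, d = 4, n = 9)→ a_0 = -5 + 0*4 = -5
a_1 = -5 + 1*4 = -1
a_2 = -5 + 2*4 = 3
...
= [-5, -1, 3, 7, 11, 15, 19, 23, 27]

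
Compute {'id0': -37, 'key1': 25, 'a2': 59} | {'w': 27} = {'id0': -37, 'key1': 25, 'a2': 59, 'w': 27}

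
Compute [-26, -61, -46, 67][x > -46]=[-26, 67]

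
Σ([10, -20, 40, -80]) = -50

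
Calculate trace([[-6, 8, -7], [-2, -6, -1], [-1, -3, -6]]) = -18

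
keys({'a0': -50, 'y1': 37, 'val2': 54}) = ['a0', 'y1', 'val2']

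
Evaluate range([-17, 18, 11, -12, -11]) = 35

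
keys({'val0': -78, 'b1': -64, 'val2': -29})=['val0', 'b1', 'val2']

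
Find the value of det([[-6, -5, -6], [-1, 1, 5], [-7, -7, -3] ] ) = (1)*(-6)*det([[1, 5], [-7, -3]]) + (-1)*(-5)*det([[-1, 5], [-7, -3]]) + (1)*(-6)*det([[-1, 1], [-7, -7]])
= -192 + 190 + -84
= -86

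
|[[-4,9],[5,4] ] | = -61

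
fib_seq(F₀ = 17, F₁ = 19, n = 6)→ F_2 = F_1 + F_0 = 36
F_3 = F_2 + F_1 = 55
F_4 = F_3 + F_2 = 91
...
= [17, 19, 36, 55, 91, 146]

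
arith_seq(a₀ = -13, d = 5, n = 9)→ [-13, -8, -3, 2, 7, 12, 17, 22, 27]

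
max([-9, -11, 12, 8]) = 12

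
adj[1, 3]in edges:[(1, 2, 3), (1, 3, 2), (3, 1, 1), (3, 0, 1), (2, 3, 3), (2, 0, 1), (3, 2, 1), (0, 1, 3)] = 2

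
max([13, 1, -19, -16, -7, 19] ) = 19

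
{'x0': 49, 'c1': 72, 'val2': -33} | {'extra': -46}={'x0': 49, 'c1': 72, 'val2': -33, 'extra': -46}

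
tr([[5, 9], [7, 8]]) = 13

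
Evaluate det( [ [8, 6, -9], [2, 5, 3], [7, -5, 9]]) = (1)*(8)*det([[5, 3], [-5, 9]]) + (-1)*(6)*det([[2, 3], [7, 9]]) + (1)*(-9)*det([[2, 5], [7, -5]])
= 480 + 18 + 405
= 903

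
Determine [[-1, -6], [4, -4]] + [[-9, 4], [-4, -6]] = [[-10, -2], [0, -10]]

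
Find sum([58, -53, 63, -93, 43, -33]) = -15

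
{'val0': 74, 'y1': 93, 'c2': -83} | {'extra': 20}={'val0': 74, 'y1': 93, 'c2': -83, 'extra': 20}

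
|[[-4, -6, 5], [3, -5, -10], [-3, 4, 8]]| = (1)*(-4)*det([[-5, -10], [4, 8]]) + (-1)*(-6)*det([[3, -10], [-3, 8]]) + (1)*(5)*det([[3, -5], [-3, 4]])
= 0 + -36 + -15
= -51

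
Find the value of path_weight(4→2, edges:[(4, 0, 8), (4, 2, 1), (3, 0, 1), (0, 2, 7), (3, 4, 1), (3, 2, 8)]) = w(4→2)=1
= 1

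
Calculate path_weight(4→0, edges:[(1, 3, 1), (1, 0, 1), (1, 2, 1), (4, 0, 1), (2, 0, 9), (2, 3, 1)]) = w(4→0)=1
= 1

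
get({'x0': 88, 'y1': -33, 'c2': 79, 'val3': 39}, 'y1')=-33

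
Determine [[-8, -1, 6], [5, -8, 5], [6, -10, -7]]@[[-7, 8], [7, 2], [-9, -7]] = [[-5, -108], [-136, -11], [-49, 77]]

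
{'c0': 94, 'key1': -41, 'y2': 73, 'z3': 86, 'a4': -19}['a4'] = -19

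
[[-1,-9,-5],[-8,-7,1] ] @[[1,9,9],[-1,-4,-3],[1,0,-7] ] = C[0][0] = (-1)*(1) + (-9)*(-1) + (-5)*(1) = 3
C[0][1] = (-1)*(9) + (-9)*(-4) + (-5)*(0) = 27
C[0][2] = (-1)*(9) + (-9)*(-3) + (-5)*(-7) = 53
C[1][0] = (-8)*(1) + (-7)*(-1) + (1)*(1) = 0
C[1][1] = (-8)*(9) + (-7)*(-4) + (1)*(0) = -44
C[1][2] = (-8)*(9) + (-7)*(-3) + (1)*(-7) = -58
= [[3, 27, 53], [0, -44, -58]]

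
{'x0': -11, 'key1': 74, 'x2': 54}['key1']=74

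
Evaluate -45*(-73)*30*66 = 6504300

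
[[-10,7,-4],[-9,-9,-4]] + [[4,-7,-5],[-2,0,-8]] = [[-6, 0, -9], [-11, -9, -12]]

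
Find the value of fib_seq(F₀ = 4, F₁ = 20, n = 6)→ F_2 = F_1 + F_0 = 24
F_3 = F_2 + F_1 = 44
F_4 = F_3 + F_2 = 68
...
= [4, 20, 24, 44, 68, 112]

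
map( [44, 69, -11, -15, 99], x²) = (44)²=1936, (69)²=4761, (-11)²=121, (-15)²=225, (99)²=9801
= [1936, 4761, 121, 225, 9801]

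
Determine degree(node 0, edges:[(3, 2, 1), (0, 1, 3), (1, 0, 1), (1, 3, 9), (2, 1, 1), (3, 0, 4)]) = 3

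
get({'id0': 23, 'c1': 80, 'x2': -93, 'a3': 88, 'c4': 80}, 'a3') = 88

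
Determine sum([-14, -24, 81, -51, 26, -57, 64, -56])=-31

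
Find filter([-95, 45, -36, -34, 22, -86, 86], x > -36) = keep x where x > -36: -95✗, 45✓, -36✗, -34✓, 22✓, -86✗, 86✓
= [45, -34, 22, 86]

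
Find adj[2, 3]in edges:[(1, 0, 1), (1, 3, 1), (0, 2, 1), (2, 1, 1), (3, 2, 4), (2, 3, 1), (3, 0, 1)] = 1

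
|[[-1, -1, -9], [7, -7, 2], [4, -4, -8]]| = -128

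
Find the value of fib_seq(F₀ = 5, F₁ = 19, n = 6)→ [5, 19, 24, 43, 67, 110]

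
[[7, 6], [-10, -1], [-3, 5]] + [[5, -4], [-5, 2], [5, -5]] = [[12, 2], [-15, 1], [2, 0]]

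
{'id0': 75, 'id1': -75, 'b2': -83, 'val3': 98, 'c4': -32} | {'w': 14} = {'id0': 75, 'id1': -75, 'b2': -83, 'val3': 98, 'c4': -32, 'w': 14}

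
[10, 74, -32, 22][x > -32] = keep x where x > -32: 10✓, 74✓, -32✗, 22✓
= [10, 74, 22]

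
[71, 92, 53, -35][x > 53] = keep x where x > 53: 71✓, 92✓, 53✗, -35✗
= [71, 92]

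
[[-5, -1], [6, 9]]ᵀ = [[-5, 6], [-1, 9]]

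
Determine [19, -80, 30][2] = 30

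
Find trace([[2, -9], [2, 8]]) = 10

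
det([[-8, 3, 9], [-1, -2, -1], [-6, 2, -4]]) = -200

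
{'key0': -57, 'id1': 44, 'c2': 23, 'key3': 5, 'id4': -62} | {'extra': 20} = {'key0': -57, 'id1': 44, 'c2': 23, 'key3': 5, 'id4': -62, 'extra': 20}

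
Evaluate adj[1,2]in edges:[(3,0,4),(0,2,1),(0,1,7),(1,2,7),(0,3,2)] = 7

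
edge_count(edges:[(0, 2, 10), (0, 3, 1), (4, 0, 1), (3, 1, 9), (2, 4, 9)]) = 5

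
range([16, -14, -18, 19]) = 37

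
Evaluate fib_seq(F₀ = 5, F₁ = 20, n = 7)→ F_2 = F_1 + F_0 = 25
F_3 = F_2 + F_1 = 45
F_4 = F_3 + F_2 = 70
...
= [5, 20, 25, 45, 70, 115, 185]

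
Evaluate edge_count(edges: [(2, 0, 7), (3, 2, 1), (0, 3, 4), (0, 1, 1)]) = 4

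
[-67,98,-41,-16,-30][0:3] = [-67, 98, -41]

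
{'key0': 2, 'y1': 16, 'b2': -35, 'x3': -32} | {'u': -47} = {'key0': 2, 'y1': 16, 'b2': -35, 'x3': -32, 'u': -47}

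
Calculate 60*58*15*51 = 2662200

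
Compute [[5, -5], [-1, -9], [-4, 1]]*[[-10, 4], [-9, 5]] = C[0][0] = (5)*(-10) + (-5)*(-9) = -5
C[0][1] = (5)*(4) + (-5)*(5) = -5
C[1][0] = (-1)*(-10) + (-9)*(-9) = 91
C[1][1] = (-1)*(4) + (-9)*(5) = -49
C[2][0] = (-4)*(-10) + (1)*(-9) = 31
C[2][1] = (-4)*(4) + (1)*(5) = -11
= [[-5, -5], [91, -49], [31, -11]]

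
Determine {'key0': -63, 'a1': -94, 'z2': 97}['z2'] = 97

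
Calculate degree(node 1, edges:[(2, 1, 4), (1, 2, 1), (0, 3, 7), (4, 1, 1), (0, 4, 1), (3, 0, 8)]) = incident: (2,1), (1,2), (4,1)
= 3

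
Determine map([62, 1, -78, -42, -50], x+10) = [72, 11, -68, -32, -40]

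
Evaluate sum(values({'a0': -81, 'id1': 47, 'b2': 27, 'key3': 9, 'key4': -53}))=(-81) + 47 + 27 + 9 + (-53)
= -51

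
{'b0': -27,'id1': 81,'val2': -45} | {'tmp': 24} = {'b0': -27, 'id1': 81, 'val2': -45, 'tmp': 24}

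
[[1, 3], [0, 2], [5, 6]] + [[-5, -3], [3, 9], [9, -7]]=[[-4, 0], [3, 11], [14, -1]]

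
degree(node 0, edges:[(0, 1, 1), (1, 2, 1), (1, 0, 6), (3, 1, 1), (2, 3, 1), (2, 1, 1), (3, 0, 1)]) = 3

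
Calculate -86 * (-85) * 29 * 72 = 15263280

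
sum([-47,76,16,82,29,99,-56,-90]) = (-47) + 76 + 16 + 82 + 29 + 99 + (-56) + (-90)
= 109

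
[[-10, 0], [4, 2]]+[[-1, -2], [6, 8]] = [[-11, -2], [10, 10]]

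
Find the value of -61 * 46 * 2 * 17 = -95404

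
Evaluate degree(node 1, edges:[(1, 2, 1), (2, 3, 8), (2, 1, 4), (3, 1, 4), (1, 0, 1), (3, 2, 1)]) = 4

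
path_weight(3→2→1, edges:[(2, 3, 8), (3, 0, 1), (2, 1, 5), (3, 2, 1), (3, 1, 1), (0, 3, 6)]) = w(3→2)=1 + w(2→1)=5
= 6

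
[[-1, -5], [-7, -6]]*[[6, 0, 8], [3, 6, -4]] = [[-21, -30, 12], [-60, -36, -32]]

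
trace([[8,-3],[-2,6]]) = 14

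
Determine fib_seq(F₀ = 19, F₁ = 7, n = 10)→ F_2 = F_1 + F_0 = 26
F_3 = F_2 + F_1 = 33
F_4 = F_3 + F_2 = 59
...
= [19, 7, 26, 33, 59, 92, 151, 243, 394, 637]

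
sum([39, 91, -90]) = 39 + 91 + (-90)
= 40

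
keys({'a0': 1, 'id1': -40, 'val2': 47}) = ['a0', 'id1', 'val2']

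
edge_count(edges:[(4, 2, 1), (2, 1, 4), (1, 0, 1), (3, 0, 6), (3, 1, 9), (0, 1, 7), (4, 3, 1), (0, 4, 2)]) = 8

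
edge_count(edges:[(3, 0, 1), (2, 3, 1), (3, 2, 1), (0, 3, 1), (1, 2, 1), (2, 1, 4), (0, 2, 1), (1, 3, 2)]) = 8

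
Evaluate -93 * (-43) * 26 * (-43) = -4470882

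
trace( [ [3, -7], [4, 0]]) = 3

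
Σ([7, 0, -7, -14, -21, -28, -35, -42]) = -140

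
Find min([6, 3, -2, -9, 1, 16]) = -9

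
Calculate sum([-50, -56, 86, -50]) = -70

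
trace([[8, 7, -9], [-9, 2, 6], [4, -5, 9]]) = 19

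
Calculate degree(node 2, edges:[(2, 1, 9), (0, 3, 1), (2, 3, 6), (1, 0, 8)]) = incident: (2,1), (2,3)
= 2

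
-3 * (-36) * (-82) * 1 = -8856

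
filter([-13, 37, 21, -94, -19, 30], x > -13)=keep x where x > -13: -13✗, 37✓, 21✓, -94✗, -19✗, 30✓
= [37, 21, 30]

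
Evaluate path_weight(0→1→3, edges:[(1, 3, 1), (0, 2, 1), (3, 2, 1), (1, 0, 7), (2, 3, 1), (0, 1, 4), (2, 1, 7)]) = w(0→1)=4 + w(1→3)=1
= 5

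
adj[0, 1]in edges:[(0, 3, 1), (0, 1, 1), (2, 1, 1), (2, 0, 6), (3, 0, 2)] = 1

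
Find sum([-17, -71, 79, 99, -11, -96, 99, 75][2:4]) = 178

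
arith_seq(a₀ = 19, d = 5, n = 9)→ [19, 24, 29, 34, 39, 44, 49, 54, 59]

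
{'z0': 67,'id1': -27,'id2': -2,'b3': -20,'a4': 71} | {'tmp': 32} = {'z0': 67, 'id1': -27, 'id2': -2, 'b3': -20, 'a4': 71, 'tmp': 32}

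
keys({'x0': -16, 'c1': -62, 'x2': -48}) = ['x0', 'c1', 'x2']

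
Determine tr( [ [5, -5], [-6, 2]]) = 7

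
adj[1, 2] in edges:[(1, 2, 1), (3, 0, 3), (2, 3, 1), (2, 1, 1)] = 1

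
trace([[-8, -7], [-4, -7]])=diagonal: (-8) + (-7)
= -15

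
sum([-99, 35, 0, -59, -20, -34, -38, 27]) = -188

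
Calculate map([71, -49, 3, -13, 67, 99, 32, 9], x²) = [5041, 2401, 9, 169, 4489, 9801, 1024, 81]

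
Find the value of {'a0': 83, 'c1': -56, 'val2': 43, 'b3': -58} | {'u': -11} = {'a0': 83, 'c1': -56, 'val2': 43, 'b3': -58, 'u': -11}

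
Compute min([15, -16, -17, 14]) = -17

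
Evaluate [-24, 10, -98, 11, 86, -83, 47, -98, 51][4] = 86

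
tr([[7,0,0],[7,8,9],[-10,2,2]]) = 17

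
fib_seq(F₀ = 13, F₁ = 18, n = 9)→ F_2 = F_1 + F_0 = 31
F_3 = F_2 + F_1 = 49
F_4 = F_3 + F_2 = 80
...
= [13, 18, 31, 49, 80, 129, 209, 338, 547]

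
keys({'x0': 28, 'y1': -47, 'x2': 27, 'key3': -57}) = ['x0', 'y1', 'x2', 'key3']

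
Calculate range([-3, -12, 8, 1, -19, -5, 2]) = 27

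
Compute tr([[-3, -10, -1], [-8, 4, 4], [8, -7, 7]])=8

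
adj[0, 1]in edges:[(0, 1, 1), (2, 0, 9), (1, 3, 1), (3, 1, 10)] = 1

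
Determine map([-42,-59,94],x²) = (-42)²=1764, (-59)²=3481, (94)²=8836
= [1764, 3481, 8836]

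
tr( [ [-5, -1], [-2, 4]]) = diagonal: (-5) + 4
= -1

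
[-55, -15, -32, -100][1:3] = [-15, -32]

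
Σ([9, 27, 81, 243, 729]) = 1089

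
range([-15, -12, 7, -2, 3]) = 22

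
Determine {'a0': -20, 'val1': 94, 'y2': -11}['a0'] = -20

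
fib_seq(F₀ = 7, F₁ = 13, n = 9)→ [7, 13, 20, 33, 53, 86, 139, 225, 364]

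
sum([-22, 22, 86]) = 86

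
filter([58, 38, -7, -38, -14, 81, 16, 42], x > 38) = [58, 81, 42]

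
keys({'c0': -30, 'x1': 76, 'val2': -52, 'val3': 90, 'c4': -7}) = ['c0', 'x1', 'val2', 'val3', 'c4']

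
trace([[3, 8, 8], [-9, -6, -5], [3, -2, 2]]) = -1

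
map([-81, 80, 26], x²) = (-81)²=6561, (80)²=6400, (26)²=676
= [6561, 6400, 676]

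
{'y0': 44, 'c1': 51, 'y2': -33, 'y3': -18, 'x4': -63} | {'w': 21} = {'y0': 44, 'c1': 51, 'y2': -33, 'y3': -18, 'x4': -63, 'w': 21}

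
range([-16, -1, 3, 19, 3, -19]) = 38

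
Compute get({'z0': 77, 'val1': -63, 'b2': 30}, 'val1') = -63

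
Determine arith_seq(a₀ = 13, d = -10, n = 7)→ [13, 3, -7, -17, -27, -37, -47]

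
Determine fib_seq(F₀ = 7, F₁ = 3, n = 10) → F_2 = F_1 + F_0 = 10
F_3 = F_2 + F_1 = 13
F_4 = F_3 + F_2 = 23
...
= [7, 3, 10, 13, 23, 36, 59, 95, 154, 249]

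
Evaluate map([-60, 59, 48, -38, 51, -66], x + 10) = -60+10=-50, 59+10=69, 48+10=58, -38+10=-28, 51+10=61, -66+10=-56
= [-50, 69, 58, -28, 61, -56]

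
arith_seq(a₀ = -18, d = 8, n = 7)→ [-18, -10, -2, 6, 14, 22, 30]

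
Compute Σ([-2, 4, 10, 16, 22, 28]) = 78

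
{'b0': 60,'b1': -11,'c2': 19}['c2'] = 19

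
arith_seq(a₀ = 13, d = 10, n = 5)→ [13, 23, 33, 43, 53]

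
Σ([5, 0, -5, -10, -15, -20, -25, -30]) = 5 + 0 + (-5) + (-10) + (-15) + (-20) + (-25) + (-30)
= -100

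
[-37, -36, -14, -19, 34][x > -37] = keep x where x > -37: -37✗, -36✓, -14✓, -19✓, 34✓
= [-36, -14, -19, 34]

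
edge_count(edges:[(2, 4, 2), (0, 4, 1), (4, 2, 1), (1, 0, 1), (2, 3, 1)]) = 5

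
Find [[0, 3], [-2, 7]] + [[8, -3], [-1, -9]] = [[8, 0], [-3, -2]]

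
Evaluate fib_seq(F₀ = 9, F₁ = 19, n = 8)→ [9, 19, 28, 47, 75, 122, 197, 319]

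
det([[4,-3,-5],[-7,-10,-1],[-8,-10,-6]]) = (1)*(4)*det([[-10, -1], [-10, -6]]) + (-1)*(-3)*det([[-7, -1], [-8, -6]]) + (1)*(-5)*det([[-7, -10], [-8, -10]])
= 200 + 102 + 50
= 352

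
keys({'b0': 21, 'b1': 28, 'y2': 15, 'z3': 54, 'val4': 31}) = ['b0', 'b1', 'y2', 'z3', 'val4']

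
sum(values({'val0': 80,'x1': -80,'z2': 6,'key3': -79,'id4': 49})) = 80 + (-80) + 6 + (-79) + 49
= -24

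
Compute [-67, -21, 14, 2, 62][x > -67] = keep x where x > -67: -67✗, -21✓, 14✓, 2✓, 62✓
= [-21, 14, 2, 62]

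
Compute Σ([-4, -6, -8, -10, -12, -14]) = -54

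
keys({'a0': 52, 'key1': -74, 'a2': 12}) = ['a0', 'key1', 'a2']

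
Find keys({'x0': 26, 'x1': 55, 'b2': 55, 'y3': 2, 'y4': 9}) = ['x0', 'x1', 'b2', 'y3', 'y4']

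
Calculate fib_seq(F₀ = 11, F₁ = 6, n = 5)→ F_2 = F_1 + F_0 = 17
F_3 = F_2 + F_1 = 23
F_4 = F_3 + F_2 = 40
= [11, 6, 17, 23, 40]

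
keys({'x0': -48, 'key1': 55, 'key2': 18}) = ['x0', 'key1', 'key2']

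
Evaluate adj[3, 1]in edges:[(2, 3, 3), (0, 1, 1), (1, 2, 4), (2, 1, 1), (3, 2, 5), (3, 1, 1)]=1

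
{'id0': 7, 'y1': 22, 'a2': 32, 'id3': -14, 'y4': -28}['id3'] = -14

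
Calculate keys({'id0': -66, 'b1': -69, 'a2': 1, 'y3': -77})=['id0', 'b1', 'a2', 'y3']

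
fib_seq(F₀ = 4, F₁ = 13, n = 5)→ F_2 = F_1 + F_0 = 17
F_3 = F_2 + F_1 = 30
F_4 = F_3 + F_2 = 47
= [4, 13, 17, 30, 47]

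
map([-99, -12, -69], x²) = (-99)²=9801, (-12)²=144, (-69)²=4761
= [9801, 144, 4761]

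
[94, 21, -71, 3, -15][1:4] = [21, -71, 3]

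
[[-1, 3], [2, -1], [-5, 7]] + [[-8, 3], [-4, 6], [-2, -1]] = [[-9, 6], [-2, 5], [-7, 6]]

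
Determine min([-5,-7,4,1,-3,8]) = -7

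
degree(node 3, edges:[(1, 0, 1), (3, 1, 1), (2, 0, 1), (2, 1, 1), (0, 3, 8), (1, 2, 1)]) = 2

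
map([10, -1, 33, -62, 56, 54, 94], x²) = (10)²=100, (-1)²=1, (33)²=1089, (-62)²=3844, (56)²=3136, (54)²=2916, (94)²=8836
= [100, 1, 1089, 3844, 3136, 2916, 8836]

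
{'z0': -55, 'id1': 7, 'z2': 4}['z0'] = -55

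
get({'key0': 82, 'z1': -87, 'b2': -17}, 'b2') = -17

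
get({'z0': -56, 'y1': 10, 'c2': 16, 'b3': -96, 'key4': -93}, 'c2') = 16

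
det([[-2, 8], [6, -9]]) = -30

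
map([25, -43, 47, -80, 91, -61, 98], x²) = (25)²=625, (-43)²=1849, (47)²=2209, (-80)²=6400, (91)²=8281, (-61)²=3721, (98)²=9604
= [625, 1849, 2209, 6400, 8281, 3721, 9604]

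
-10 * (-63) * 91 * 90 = 5159700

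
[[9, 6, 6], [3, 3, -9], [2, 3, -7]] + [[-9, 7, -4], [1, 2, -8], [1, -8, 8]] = [[0, 13, 2], [4, 5, -17], [3, -5, 1]]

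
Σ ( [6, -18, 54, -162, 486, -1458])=-1092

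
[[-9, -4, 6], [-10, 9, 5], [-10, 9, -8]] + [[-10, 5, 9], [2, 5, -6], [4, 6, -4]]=[[-19, 1, 15], [-8, 14, -1], [-6, 15, -12]]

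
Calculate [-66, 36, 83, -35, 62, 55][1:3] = [36, 83]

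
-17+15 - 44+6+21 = -19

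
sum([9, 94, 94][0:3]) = slice → [9, 94, 94]
9 + 94 + 94
= 197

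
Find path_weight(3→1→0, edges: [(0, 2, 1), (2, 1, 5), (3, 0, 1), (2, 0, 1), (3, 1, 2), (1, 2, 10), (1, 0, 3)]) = 5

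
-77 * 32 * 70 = -172480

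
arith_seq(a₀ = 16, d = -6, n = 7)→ [16, 10, 4, -2, -8, -14, -20]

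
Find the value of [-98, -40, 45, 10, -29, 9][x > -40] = keep x where x > -40: -98✗, -40✗, 45✓, 10✓, -29✓, 9✓
= [45, 10, -29, 9]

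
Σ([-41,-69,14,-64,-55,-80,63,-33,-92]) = -357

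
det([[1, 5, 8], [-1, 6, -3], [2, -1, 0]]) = -121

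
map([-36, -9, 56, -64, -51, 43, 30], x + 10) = [-26, 1, 66, -54, -41, 53, 40]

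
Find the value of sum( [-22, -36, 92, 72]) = (-22) + (-36) + 92 + 72
= 106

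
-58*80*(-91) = 422240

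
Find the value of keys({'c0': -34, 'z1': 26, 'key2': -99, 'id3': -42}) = ['c0', 'z1', 'key2', 'id3']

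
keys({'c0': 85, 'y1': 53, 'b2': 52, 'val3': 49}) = ['c0', 'y1', 'b2', 'val3']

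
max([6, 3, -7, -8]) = 6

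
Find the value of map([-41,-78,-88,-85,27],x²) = [1681, 6084, 7744, 7225, 729]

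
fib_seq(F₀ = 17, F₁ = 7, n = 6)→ F_2 = F_1 + F_0 = 24
F_3 = F_2 + F_1 = 31
F_4 = F_3 + F_2 = 55
...
= [17, 7, 24, 31, 55, 86]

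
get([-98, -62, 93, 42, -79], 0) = -98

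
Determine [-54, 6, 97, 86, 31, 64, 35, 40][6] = 35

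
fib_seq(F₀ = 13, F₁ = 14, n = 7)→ [13, 14, 27, 41, 68, 109, 177]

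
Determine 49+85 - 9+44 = 169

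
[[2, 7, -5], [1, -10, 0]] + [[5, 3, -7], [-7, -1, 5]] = [[7, 10, -12], [-6, -11, 5]]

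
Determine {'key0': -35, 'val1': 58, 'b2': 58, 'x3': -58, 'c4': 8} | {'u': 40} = {'key0': -35, 'val1': 58, 'b2': 58, 'x3': -58, 'c4': 8, 'u': 40}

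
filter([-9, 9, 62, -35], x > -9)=keep x where x > -9: -9✗, 9✓, 62✓, -35✗
= [9, 62]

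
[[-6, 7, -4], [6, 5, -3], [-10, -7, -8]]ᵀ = [[-6, 6, -10], [7, 5, -7], [-4, -3, -8]]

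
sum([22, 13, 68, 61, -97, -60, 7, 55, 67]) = 136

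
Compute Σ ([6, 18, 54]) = 6 + 18 + 54
= 78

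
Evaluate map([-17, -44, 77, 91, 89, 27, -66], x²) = (-17)²=289, (-44)²=1936, (77)²=5929, (91)²=8281, (89)²=7921, (27)²=729, (-66)²=4356
= [289, 1936, 5929, 8281, 7921, 729, 4356]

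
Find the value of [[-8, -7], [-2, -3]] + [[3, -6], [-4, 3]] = [[-5, -13], [-6, 0]]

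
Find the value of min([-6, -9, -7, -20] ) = -20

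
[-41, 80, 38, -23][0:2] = [-41, 80]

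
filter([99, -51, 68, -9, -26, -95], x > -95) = keep x where x > -95: 99✓, -51✓, 68✓, -9✓, -26✓, -95✗
= [99, -51, 68, -9, -26]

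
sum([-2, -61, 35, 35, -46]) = (-2) + (-61) + 35 + 35 + (-46)
= -39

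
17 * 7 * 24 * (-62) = -177072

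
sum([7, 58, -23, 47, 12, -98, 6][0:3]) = slice → [7, 58, -23]
7 + 58 + (-23)
= 42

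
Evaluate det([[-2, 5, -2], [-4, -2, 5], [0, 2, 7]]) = (1)*(-2)*det([[-2, 5], [2, 7]]) + (-1)*(5)*det([[-4, 5], [0, 7]]) + (1)*(-2)*det([[-4, -2], [0, 2]])
= 48 + 140 + 16
= 204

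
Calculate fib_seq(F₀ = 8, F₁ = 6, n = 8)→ [8, 6, 14, 20, 34, 54, 88, 142]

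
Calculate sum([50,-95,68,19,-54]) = -12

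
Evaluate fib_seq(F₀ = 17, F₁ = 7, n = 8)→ [17, 7, 24, 31, 55, 86, 141, 227]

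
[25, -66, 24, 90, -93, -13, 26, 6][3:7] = [90, -93, -13, 26]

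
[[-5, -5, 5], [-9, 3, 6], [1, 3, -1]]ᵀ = [[-5, -9, 1], [-5, 3, 3], [5, 6, -1]]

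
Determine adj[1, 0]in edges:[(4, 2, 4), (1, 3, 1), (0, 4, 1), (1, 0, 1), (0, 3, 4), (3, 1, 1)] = 1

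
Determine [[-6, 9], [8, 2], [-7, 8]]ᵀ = [[-6, 8, -7], [9, 2, 8]]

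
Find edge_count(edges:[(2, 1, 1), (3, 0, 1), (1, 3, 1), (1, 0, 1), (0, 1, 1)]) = 5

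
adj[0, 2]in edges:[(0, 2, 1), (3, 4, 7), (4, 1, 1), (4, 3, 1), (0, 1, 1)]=1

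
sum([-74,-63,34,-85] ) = (-74) + (-63) + 34 + (-85)
= -188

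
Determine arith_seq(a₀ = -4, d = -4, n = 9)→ [-4, -8, -12, -16, -20, -24, -28, -32, -36]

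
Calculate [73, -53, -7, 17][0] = 73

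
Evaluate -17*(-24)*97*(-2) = -79152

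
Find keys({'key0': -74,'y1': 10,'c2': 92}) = ['key0', 'y1', 'c2']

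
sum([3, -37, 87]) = 3 + (-37) + 87
= 53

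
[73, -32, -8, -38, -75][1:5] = [-32, -8, -38, -75]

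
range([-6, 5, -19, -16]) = 24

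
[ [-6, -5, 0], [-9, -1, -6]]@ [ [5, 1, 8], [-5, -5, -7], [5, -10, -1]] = [[-5, 19, -13], [-70, 56, -59]]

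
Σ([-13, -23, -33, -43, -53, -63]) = -228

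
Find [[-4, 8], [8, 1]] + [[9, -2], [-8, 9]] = [[5, 6], [0, 10]]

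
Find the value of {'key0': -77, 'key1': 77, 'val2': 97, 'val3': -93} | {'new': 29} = {'key0': -77, 'key1': 77, 'val2': 97, 'val3': -93, 'new': 29}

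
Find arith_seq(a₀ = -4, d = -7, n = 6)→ a_0 = -4 + 0*-7 = -4
a_1 = -4 + 1*-7 = -11
a_2 = -4 + 2*-7 = -18
...
= [-4, -11, -18, -25, -32, -39]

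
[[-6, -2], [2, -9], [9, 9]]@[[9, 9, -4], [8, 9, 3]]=C[0][0] = (-6)*(9) + (-2)*(8) = -70
C[0][1] = (-6)*(9) + (-2)*(9) = -72
C[0][2] = (-6)*(-4) + (-2)*(3) = 18
C[1][0] = (2)*(9) + (-9)*(8) = -54
C[1][1] = (2)*(9) + (-9)*(9) = -63
C[1][2] = (2)*(-4) + (-9)*(3) = -35
... (3 more cells)
= [[-70, -72, 18], [-54, -63, -35], [153, 162, -9]]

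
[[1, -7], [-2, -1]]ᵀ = [[1, -2], [-7, -1]]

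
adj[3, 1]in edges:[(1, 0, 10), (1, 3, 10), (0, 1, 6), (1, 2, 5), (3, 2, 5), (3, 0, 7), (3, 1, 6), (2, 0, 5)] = 6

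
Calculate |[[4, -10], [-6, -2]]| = (4)*(-2) - (-10)*(-6)
= -68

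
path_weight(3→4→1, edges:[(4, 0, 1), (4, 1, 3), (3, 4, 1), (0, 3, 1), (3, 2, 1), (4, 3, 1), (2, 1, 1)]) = 4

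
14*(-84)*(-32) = 37632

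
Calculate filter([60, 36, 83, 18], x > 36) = keep x where x > 36: 60✓, 36✗, 83✓, 18✗
= [60, 83]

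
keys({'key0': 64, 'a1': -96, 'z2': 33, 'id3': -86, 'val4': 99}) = ['key0', 'a1', 'z2', 'id3', 'val4']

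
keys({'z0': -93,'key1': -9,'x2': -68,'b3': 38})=['z0', 'key1', 'x2', 'b3']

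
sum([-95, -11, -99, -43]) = (-95) + (-11) + (-99) + (-43)
= -248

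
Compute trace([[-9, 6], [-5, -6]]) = -15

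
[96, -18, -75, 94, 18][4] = 18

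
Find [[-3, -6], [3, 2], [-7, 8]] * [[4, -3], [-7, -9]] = C[0][0] = (-3)*(4) + (-6)*(-7) = 30
C[0][1] = (-3)*(-3) + (-6)*(-9) = 63
C[1][0] = (3)*(4) + (2)*(-7) = -2
C[1][1] = (3)*(-3) + (2)*(-9) = -27
C[2][0] = (-7)*(4) + (8)*(-7) = -84
C[2][1] = (-7)*(-3) + (8)*(-9) = -51
= [[30, 63], [-2, -27], [-84, -51]]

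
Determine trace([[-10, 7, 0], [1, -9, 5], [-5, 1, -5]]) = diagonal: (-10) + (-9) + (-5)
= -24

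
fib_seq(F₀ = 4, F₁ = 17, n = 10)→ F_2 = F_1 + F_0 = 21
F_3 = F_2 + F_1 = 38
F_4 = F_3 + F_2 = 59
...
= [4, 17, 21, 38, 59, 97, 156, 253, 409, 662]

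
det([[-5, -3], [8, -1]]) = (-5)*(-1) - (-3)*(8)
= 29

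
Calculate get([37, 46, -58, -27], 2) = -58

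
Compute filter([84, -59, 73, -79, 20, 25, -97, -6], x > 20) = [84, 73, 25]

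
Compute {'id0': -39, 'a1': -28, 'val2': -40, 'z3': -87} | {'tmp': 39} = {'id0': -39, 'a1': -28, 'val2': -40, 'z3': -87, 'tmp': 39}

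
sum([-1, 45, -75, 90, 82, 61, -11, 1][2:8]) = slice → [-75, 90, 82, 61, -11, 1]
(-75) + 90 + 82 + 61 + (-11) + 1
= 148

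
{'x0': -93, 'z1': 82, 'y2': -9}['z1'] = 82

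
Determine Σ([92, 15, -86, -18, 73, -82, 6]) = 0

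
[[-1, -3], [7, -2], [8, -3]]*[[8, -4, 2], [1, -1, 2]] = [[-11, 7, -8], [54, -26, 10], [61, -29, 10]]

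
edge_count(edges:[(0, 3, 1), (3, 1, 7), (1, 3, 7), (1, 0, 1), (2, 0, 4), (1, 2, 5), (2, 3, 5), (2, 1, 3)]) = 8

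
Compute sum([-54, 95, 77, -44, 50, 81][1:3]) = 172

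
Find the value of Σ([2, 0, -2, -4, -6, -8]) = -18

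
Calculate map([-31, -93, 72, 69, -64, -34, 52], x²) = [961, 8649, 5184, 4761, 4096, 1156, 2704]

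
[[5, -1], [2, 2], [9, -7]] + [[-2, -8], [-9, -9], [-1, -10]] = [[3, -9], [-7, -7], [8, -17]]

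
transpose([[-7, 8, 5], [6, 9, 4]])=[[-7, 6], [8, 9], [5, 4]]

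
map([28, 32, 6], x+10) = 28+10=38, 32+10=42, 6+10=16
= [38, 42, 16]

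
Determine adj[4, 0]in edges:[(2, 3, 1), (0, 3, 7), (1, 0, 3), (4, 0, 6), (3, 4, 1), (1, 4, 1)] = 6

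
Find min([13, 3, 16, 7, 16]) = 3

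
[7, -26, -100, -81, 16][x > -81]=keep x where x > -81: 7✓, -26✓, -100✗, -81✗, 16✓
= [7, -26, 16]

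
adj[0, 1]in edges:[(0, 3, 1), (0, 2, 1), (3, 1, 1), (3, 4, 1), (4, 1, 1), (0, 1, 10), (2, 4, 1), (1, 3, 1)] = 10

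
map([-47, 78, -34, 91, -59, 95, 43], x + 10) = [-37, 88, -24, 101, -49, 105, 53]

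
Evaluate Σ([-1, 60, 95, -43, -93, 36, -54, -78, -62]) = (-1) + 60 + 95 + (-43) + (-93) + 36 + (-54) + (-78) + (-62)
= -140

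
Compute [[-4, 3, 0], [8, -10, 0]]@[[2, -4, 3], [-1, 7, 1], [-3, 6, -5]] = C[0][0] = (-4)*(2) + (3)*(-1) + (0)*(-3) = -11
C[0][1] = (-4)*(-4) + (3)*(7) + (0)*(6) = 37
C[0][2] = (-4)*(3) + (3)*(1) + (0)*(-5) = -9
C[1][0] = (8)*(2) + (-10)*(-1) + (0)*(-3) = 26
C[1][1] = (8)*(-4) + (-10)*(7) + (0)*(6) = -102
C[1][2] = (8)*(3) + (-10)*(1) + (0)*(-5) = 14
= [[-11, 37, -9], [26, -102, 14]]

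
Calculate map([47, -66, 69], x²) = (47)²=2209, (-66)²=4356, (69)²=4761
= [2209, 4356, 4761]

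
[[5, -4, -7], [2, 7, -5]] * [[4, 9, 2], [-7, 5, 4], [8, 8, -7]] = C[0][0] = (5)*(4) + (-4)*(-7) + (-7)*(8) = -8
C[0][1] = (5)*(9) + (-4)*(5) + (-7)*(8) = -31
C[0][2] = (5)*(2) + (-4)*(4) + (-7)*(-7) = 43
C[1][0] = (2)*(4) + (7)*(-7) + (-5)*(8) = -81
C[1][1] = (2)*(9) + (7)*(5) + (-5)*(8) = 13
C[1][2] = (2)*(2) + (7)*(4) + (-5)*(-7) = 67
= [[-8, -31, 43], [-81, 13, 67]]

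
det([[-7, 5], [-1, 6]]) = -37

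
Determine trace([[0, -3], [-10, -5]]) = -5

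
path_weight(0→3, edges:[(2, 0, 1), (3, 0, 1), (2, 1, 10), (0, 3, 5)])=w(0→3)=5
= 5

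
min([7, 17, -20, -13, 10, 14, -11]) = -20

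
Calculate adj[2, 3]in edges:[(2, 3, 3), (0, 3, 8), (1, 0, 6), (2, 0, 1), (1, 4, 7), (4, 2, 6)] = 3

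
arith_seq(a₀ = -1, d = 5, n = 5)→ [-1, 4, 9, 14, 19]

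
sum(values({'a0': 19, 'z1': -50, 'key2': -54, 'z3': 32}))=19 + (-50) + (-54) + 32
= -53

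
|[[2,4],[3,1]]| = (2)*(1) - (4)*(3)
= -10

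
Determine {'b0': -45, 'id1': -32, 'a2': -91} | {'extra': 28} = {'b0': -45, 'id1': -32, 'a2': -91, 'extra': 28}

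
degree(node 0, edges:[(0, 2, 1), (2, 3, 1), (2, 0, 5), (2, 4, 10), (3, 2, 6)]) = incident: (0,2), (2,0)
= 2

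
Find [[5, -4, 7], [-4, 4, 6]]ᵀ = [[5, -4], [-4, 4], [7, 6]]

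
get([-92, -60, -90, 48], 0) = -92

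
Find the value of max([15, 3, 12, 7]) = 15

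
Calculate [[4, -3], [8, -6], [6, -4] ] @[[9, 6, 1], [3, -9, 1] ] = C[0][0] = (4)*(9) + (-3)*(3) = 27
C[0][1] = (4)*(6) + (-3)*(-9) = 51
C[0][2] = (4)*(1) + (-3)*(1) = 1
C[1][0] = (8)*(9) + (-6)*(3) = 54
C[1][1] = (8)*(6) + (-6)*(-9) = 102
C[1][2] = (8)*(1) + (-6)*(1) = 2
... (3 more cells)
= [[27, 51, 1], [54, 102, 2], [42, 72, 2]]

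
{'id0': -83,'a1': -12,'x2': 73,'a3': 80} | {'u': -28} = {'id0': -83, 'a1': -12, 'x2': 73, 'a3': 80, 'u': -28}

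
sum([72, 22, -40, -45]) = 9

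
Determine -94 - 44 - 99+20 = -217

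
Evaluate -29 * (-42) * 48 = 58464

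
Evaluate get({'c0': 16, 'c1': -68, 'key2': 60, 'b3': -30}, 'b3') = -30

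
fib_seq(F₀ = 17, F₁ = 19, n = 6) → F_2 = F_1 + F_0 = 36
F_3 = F_2 + F_1 = 55
F_4 = F_3 + F_2 = 91
...
= [17, 19, 36, 55, 91, 146]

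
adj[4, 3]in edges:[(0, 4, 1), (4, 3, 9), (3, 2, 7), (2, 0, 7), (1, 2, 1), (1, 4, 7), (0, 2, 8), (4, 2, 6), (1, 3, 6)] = 9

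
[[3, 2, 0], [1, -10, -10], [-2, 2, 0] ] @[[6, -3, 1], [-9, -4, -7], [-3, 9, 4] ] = C[0][0] = (3)*(6) + (2)*(-9) + (0)*(-3) = 0
C[0][1] = (3)*(-3) + (2)*(-4) + (0)*(9) = -17
C[0][2] = (3)*(1) + (2)*(-7) + (0)*(4) = -11
C[1][0] = (1)*(6) + (-10)*(-9) + (-10)*(-3) = 126
C[1][1] = (1)*(-3) + (-10)*(-4) + (-10)*(9) = -53
C[1][2] = (1)*(1) + (-10)*(-7) + (-10)*(4) = 31
... (3 more cells)
= [[0, -17, -11], [126, -53, 31], [-30, -2, -16]]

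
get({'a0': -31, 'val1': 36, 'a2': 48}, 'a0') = -31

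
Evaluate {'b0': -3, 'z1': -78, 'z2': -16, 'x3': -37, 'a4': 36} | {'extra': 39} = {'b0': -3, 'z1': -78, 'z2': -16, 'x3': -37, 'a4': 36, 'extra': 39}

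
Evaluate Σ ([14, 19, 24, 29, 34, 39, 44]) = 14 + 19 + 24 + 29 + 34 + 39 + 44
= 203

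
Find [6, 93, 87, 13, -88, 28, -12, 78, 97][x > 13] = keep x where x > 13: 6✗, 93✓, 87✓, 13✗, -88✗, 28✓, -12✗, 78✓, 97✓
= [93, 87, 28, 78, 97]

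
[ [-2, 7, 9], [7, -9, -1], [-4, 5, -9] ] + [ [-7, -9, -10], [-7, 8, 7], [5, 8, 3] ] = [[-9, -2, -1], [0, -1, 6], [1, 13, -6]]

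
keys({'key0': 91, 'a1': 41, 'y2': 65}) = ['key0', 'a1', 'y2']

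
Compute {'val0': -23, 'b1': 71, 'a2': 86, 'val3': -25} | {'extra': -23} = {'val0': -23, 'b1': 71, 'a2': 86, 'val3': -25, 'extra': -23}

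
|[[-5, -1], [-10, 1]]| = (-5)*(1) - (-1)*(-10)
= -15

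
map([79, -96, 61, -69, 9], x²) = [6241, 9216, 3721, 4761, 81]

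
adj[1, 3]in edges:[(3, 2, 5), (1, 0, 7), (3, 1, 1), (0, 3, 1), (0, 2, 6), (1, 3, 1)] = 1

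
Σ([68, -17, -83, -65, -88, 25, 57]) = 68 + (-17) + (-83) + (-65) + (-88) + 25 + 57
= -103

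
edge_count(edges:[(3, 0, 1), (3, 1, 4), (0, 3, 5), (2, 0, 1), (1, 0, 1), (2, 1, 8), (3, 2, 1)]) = 7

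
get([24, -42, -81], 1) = -42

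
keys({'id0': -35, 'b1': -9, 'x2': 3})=['id0', 'b1', 'x2']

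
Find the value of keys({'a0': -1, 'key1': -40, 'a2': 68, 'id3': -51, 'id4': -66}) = ['a0', 'key1', 'a2', 'id3', 'id4']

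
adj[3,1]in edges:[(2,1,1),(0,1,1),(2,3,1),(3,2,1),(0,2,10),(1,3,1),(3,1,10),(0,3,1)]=10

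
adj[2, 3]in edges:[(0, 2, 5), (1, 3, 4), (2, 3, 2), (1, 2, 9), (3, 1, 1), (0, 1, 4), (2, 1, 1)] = 2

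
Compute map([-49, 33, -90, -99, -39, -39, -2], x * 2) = [-98, 66, -180, -198, -78, -78, -4]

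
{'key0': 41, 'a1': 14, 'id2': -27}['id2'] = -27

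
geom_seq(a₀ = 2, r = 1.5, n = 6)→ a_0 = 2*1.5^0 = 2.0
a_1 = 2*1.5^1 = 3.0
a_2 = 2*1.5^2 = 4.5
...
= [2.0, 3.0, 4.5, 6.75, 10.125, 15.1875]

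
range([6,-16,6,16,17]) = 33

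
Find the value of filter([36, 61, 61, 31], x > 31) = [36, 61, 61]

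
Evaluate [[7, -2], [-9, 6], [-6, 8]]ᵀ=[[7, -9, -6], [-2, 6, 8]]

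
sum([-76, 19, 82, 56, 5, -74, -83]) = (-76) + 19 + 82 + 56 + 5 + (-74) + (-83)
= -71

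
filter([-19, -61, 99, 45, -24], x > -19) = keep x where x > -19: -19✗, -61✗, 99✓, 45✓, -24✗
= [99, 45]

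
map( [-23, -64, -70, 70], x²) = [529, 4096, 4900, 4900]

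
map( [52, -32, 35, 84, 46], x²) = [2704, 1024, 1225, 7056, 2116]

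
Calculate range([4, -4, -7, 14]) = 21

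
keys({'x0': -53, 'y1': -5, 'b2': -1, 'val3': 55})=['x0', 'y1', 'b2', 'val3']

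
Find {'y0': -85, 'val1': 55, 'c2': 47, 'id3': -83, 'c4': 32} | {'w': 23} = {'y0': -85, 'val1': 55, 'c2': 47, 'id3': -83, 'c4': 32, 'w': 23}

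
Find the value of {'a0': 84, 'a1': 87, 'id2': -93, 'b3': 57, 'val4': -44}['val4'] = -44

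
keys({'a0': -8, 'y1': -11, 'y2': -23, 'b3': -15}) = ['a0', 'y1', 'y2', 'b3']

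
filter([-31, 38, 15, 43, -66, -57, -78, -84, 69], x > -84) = [-31, 38, 15, 43, -66, -57, -78, 69]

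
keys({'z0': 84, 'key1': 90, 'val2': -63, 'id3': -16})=['z0', 'key1', 'val2', 'id3']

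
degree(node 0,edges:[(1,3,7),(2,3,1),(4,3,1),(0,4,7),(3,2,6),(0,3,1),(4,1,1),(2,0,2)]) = incident: (0,4), (0,3), (2,0)
= 3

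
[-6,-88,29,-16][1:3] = [-88, 29]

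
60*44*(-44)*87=-10105920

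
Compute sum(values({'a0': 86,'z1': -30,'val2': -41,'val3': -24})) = 86 + (-30) + (-41) + (-24)
= -9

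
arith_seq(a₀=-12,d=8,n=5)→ [-12, -4, 4, 12, 20]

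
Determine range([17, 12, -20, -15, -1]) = 37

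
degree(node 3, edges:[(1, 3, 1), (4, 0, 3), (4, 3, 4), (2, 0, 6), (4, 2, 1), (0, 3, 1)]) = 3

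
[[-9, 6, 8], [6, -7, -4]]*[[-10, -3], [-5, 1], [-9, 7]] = C[0][0] = (-9)*(-10) + (6)*(-5) + (8)*(-9) = -12
C[0][1] = (-9)*(-3) + (6)*(1) + (8)*(7) = 89
C[1][0] = (6)*(-10) + (-7)*(-5) + (-4)*(-9) = 11
C[1][1] = (6)*(-3) + (-7)*(1) + (-4)*(7) = -53
= [[-12, 89], [11, -53]]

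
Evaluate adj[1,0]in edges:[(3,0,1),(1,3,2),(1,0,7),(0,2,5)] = 7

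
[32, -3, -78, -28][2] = -78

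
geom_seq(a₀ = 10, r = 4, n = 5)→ [10, 40, 160, 640, 2560]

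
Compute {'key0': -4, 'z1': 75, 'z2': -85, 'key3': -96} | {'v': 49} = {'key0': -4, 'z1': 75, 'z2': -85, 'key3': -96, 'v': 49}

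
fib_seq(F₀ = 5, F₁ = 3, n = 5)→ F_2 = F_1 + F_0 = 8
F_3 = F_2 + F_1 = 11
F_4 = F_3 + F_2 = 19
= [5, 3, 8, 11, 19]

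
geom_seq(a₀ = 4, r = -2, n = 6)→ [4, -8, 16, -32, 64, -128]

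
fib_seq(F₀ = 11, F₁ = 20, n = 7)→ F_2 = F_1 + F_0 = 31
F_3 = F_2 + F_1 = 51
F_4 = F_3 + F_2 = 82
...
= [11, 20, 31, 51, 82, 133, 215]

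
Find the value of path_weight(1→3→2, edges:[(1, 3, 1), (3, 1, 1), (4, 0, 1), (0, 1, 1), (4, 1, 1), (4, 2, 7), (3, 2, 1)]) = w(1→3)=1 + w(3→2)=1
= 2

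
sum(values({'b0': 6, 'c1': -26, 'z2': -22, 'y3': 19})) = -23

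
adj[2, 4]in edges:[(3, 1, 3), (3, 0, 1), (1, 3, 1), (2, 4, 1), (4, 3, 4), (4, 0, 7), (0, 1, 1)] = 1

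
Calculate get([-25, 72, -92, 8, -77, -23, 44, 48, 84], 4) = -77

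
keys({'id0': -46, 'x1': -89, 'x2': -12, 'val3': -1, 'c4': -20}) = ['id0', 'x1', 'x2', 'val3', 'c4']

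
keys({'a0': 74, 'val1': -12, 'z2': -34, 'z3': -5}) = ['a0', 'val1', 'z2', 'z3']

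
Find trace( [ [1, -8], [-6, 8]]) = diagonal: 1 + 8
= 9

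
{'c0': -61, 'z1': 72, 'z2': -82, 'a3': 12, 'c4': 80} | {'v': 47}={'c0': -61, 'z1': 72, 'z2': -82, 'a3': 12, 'c4': 80, 'v': 47}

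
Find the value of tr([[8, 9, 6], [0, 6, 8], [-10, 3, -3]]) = diagonal: 8 + 6 + (-3)
= 11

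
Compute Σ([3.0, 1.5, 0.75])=3.0 + 1.5 + 0.75
= 5.25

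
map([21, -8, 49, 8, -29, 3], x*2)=21*2=42, -8*2=-16, 49*2=98, 8*2=16, -29*2=-58, 3*2=6
= [42, -16, 98, 16, -58, 6]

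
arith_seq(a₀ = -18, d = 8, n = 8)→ [-18, -10, -2, 6, 14, 22, 30, 38]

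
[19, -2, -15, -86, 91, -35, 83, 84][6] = 83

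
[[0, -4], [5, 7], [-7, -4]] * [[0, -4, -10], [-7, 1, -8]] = [[28, -4, 32], [-49, -13, -106], [28, 24, 102]]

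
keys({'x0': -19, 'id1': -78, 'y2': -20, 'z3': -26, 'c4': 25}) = ['x0', 'id1', 'y2', 'z3', 'c4']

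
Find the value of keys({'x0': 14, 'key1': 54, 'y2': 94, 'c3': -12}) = ['x0', 'key1', 'y2', 'c3']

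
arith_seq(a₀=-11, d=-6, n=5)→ a_0 = -11 + 0*-6 = -11
a_1 = -11 + 1*-6 = -17
a_2 = -11 + 2*-6 = -23
...
= [-11, -17, -23, -29, -35]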